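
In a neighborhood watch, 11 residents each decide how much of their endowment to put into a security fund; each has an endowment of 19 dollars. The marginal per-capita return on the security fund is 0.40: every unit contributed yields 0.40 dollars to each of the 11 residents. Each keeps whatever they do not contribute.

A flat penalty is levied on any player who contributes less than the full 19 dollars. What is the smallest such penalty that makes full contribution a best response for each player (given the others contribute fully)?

11.40 dollars

Given the others contribute fully, the best deviation is to contribute 0 (any partial contribution still incurs the fine and gives up units whose private return 0.40 is below 1).
Deviating from 19 to 0 saves 19 dollars but forfeits the deviator's share of the drop in the security fund: 0.40 × 19 = 7.60.
So the deviation gain is 19 − 7.60 = 11.40, and the fine must be at least 11.40 dollars to wipe it out.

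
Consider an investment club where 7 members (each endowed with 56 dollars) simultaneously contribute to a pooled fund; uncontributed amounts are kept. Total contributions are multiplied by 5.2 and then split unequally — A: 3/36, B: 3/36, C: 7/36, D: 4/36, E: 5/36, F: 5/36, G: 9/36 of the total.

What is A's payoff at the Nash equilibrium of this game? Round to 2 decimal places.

Each unit j contributes comes back to j as 5.2 × (j's share), so j prefers to contribute only if that share exceeds 1/5.2 = 0.1923; otherwise keeping the unit dominates.
C and G clear that bar, contributing 56 each; the remaining 5 contribute 0. Total contributed: 112.
A keeps 56 and receives 5.2 × 112 × 3/36 = 48.53 from the pooled fund, for a payoff of 104.53.

104.53 dollars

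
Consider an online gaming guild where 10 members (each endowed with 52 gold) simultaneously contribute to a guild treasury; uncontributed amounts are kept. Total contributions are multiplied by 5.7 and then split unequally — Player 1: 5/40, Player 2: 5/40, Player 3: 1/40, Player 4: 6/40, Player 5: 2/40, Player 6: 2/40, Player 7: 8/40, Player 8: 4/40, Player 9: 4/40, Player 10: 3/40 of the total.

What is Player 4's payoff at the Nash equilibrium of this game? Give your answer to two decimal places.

96.46 gold

Player j's private return per contributed unit is 5.7 × (j's share). Contributing is weakly dominant for j when that share is at least 1/5.7 = 0.1754, and contributing 0 is dominant otherwise.
The only share above 0.1754 is Player 7's 8/40, contributing 52; the remaining 9 contribute 0. Total contributed: 52.
Player 4 keeps 52 and receives 5.7 × 52 × 6/40 = 44.46 from the guild treasury, for a payoff of 96.46.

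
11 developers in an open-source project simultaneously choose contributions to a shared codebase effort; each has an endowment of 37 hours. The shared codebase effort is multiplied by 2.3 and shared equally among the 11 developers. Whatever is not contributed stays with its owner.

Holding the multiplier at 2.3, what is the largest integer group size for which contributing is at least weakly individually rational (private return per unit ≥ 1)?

2

Private return per unit is 2.3/(group size), which is ≥ 1 whenever the group size is ≤ 2.3.
The largest such integer is 2.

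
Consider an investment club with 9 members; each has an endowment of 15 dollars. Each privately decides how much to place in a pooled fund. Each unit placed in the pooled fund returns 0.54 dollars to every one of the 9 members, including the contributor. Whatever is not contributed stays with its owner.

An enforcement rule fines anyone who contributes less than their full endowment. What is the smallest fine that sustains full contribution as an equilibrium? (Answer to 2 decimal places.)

6.90 dollars

Given the others contribute fully, the best deviation is to contribute 0 (any partial contribution still incurs the fine and gives up units whose private return 0.54 is below 1).
Deviating from 15 to 0 saves 15 dollars but forfeits the deviator's share of the drop in the pooled fund: 0.54 × 15 = 8.10.
So the deviation gain is 15 − 8.10 = 6.90, and the fine must be at least 6.90 dollars to wipe it out.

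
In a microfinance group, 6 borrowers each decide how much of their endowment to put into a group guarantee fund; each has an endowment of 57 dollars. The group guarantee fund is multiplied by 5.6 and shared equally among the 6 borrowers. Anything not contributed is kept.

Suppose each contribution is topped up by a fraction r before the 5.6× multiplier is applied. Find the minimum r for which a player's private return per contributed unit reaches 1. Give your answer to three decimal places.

0.071

With matching at rate r, one contributed unit becomes (1 + r) in the group guarantee fund and returns 5.6 × (1 + r) / 6 to the contributor.
Setting this equal to 1: 1 + r = 6/5.6 = 1.0714.
So the minimum matching rate is r = 1.0714 − 1 = 0.071.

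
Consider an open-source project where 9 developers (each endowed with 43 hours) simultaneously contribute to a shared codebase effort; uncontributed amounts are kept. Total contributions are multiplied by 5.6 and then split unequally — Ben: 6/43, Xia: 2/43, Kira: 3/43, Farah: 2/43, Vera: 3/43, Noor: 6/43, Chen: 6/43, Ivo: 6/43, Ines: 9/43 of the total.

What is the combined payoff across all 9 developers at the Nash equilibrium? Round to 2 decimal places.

Player j's private return per contributed unit is 5.6 × (j's share). Contributing is weakly dominant for j when that share is at least 1/5.6 = 0.1786, and contributing 0 is dominant otherwise.
The only share above 0.1786 is Ines's 9/43, contributing 43; the remaining 8 contribute 0. Total contributed: 43.
The shared codebase effort pays out 5.6 × 43 = 240.80 in total (split across the unequal shares, but the aggregate is all that matters for the group sum).
The 8 free-riders keep 43 each, adding 344. Group total = 344 + 240.80 = 584.80.

584.80 hours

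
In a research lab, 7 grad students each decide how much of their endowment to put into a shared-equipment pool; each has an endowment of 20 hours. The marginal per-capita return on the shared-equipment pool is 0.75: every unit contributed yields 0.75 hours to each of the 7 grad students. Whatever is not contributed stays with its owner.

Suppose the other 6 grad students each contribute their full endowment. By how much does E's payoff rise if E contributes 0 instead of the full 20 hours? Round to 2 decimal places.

5.00 hours

Switching from a contribution of 20 to 0 lets E keep an extra 20 hours, but lowers the shared-equipment pool by 20, which costs E their own share of that drop: 0.75 × 20 = 15.00.
Net gain = 20 − 15.00 = 5.00. The private return per contributed unit (0.75) is below 1, so free-riding is indeed the best response regardless of what the others do.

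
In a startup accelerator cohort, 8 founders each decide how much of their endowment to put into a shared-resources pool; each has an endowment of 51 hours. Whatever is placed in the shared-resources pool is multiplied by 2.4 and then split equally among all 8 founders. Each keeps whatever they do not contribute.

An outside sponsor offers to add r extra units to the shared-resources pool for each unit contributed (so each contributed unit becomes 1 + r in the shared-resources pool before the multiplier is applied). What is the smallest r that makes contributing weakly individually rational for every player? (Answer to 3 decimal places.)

With matching at rate r, one contributed unit becomes (1 + r) in the shared-resources pool and returns 2.4 × (1 + r) / 8 to the contributor.
Setting this equal to 1: 1 + r = 8/2.4 = 3.3333.
So the minimum matching rate is r = 3.3333 − 1 = 2.333.

2.333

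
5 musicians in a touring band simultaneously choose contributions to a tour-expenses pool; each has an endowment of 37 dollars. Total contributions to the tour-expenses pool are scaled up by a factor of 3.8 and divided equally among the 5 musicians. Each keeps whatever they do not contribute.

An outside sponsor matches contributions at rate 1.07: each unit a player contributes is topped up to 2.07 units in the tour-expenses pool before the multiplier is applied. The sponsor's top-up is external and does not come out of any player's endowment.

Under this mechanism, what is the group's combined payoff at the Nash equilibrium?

The effective private return per unit is now 3.8 × 2.07 / 5 = 1.5732 > 1, so every player's dominant strategy flips to full contribution.
At the Nash equilibrium everyone contributes 37. Group total payoff = 3.8 × 2.07 × 185 = 1455.21.

1455.21 dollars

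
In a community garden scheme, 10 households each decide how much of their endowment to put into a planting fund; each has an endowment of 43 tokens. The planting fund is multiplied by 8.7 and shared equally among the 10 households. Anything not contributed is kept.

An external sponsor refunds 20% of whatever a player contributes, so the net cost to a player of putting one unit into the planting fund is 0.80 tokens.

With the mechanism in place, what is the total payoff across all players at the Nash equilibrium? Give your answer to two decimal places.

With the mechanism, a contributed unit returns (8.7/10) / 0.80 = 1.0875 per unit of net cost to the contributor — now above 1 — so contributing fully is weakly dominant for every player.
So the Nash equilibrium is full contribution by all 10; the group earns 10 × (43 × 0.20 + 8.7 × 43) = 3827.00.

3827.00 tokens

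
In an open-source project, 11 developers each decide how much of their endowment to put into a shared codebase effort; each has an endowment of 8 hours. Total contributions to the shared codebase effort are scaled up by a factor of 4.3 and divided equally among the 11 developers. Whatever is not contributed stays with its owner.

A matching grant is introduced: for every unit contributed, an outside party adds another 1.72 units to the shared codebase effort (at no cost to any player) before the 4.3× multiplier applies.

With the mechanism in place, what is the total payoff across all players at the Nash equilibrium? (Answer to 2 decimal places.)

The effective private return per unit is now 4.3 × 2.72 / 11 = 1.0633 > 1, so every player's dominant strategy flips to full contribution.
At the Nash equilibrium everyone contributes 8. Group total payoff = 4.3 × 2.72 × 88 = 1029.25.

1029.25 hours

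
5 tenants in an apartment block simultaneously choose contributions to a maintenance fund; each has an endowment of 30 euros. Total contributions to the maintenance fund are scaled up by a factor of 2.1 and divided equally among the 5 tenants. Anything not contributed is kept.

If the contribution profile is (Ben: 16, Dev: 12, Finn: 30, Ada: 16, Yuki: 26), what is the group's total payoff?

Total contributed: 16 + 12 + 30 + 16 + 26 = 100; total kept: 5 × 30 − 100 = 50.
The maintenance fund pays out 2.1 × 100 = 210.00 in aggregate.
Group total = 50 + 210.00 = 260.00.

260.00 euros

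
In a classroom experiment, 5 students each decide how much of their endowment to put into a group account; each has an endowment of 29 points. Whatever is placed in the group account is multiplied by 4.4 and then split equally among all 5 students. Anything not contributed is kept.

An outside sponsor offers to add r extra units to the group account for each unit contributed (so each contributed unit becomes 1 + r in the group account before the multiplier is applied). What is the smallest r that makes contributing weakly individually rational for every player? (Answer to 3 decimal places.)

0.136

With matching at rate r, one contributed unit becomes (1 + r) in the group account and returns 4.4 × (1 + r) / 5 to the contributor.
Setting this equal to 1: 1 + r = 5/4.4 = 1.1364.
So the minimum matching rate is r = 1.1364 − 1 = 0.136.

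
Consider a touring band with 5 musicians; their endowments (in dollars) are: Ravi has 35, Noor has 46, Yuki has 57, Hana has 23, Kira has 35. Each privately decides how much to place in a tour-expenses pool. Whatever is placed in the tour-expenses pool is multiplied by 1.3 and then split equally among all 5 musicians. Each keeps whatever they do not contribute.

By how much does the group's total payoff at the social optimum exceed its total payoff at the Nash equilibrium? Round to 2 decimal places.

58.80 dollars

The private return per contributed unit is 1.3/5 = 0.2600 < 1 for every player regardless of endowment, so the Nash equilibrium is zero contribution and the group total is Σ E_j = 35 + 46 + 57 + 23 + 35 = 196.
Each contributed unit returns 1.300 to the group, so the social optimum is full contribution by everyone: group total = 1.300 × 196 = 254.80.
Efficiency loss = (1.300 − 1) × 196 = 58.80.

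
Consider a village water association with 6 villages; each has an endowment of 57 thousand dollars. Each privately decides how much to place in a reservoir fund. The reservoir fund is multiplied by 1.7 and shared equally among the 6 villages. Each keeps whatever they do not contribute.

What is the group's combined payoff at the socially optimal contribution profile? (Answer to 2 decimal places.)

581.40 thousand dollars

Each contributed unit returns 1.700 to the group as a whole (0.2833 to each of 6 players), which exceeds 1, so the social optimum is full contribution: group total = 1.700 × 342 = 581.40.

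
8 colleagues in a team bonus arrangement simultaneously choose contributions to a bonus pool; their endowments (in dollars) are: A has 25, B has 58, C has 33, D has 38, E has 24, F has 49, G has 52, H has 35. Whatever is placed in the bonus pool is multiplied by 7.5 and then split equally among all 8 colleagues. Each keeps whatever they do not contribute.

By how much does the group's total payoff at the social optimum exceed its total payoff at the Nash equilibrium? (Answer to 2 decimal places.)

2041.00 dollars

The private return per contributed unit is 7.5/8 = 0.9375 < 1 for every player regardless of endowment, so the Nash equilibrium is zero contribution and the group total is Σ E_j = 25 + 58 + 33 + 38 + 24 + 49 + 52 + 35 = 314.
Each contributed unit returns 7.500 to the group, so the social optimum is full contribution by everyone: group total = 7.500 × 314 = 2355.00.
Efficiency loss = (7.500 − 1) × 314 = 2041.00.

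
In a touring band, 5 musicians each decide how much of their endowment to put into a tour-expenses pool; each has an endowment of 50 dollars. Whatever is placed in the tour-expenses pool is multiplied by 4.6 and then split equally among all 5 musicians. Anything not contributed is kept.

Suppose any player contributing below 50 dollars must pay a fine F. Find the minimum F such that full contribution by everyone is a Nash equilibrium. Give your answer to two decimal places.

Given the others contribute fully, the best deviation is to contribute 0 (any partial contribution still incurs the fine and gives up units whose private return 0.9200 is below 1).
Deviating from 50 to 0 saves 50 dollars but forfeits the deviator's share of the drop in the tour-expenses pool: 4.6/5 × 50 = 46.00.
So the deviation gain is 50 − 46.00 = 4.00, and the fine must be at least 4.00 dollars to wipe it out.

4.00 dollars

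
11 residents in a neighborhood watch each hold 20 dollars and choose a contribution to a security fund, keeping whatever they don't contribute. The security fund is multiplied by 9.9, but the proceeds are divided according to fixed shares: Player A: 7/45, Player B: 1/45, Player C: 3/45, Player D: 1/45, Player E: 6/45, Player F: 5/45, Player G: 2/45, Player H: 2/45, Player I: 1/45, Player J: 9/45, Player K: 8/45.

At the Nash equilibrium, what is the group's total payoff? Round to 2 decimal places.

A player with share s gets back 9.9·s per unit contributed, so full contribution is dominant for anyone with s > 1/9.9 = 0.1010 and zero contribution is dominant for anyone below.
The shares above 0.1010 belong to Player A, Player E, Player F, Player J and Player K, contributing 20 each; the remaining 6 contribute 0. Total contributed: 100.
The security fund pays out 9.9 × 100 = 990.00 in total (split across the unequal shares, but the aggregate is all that matters for the group sum).
The 6 free-riders keep 20 each, adding 120. Group total = 120 + 990.00 = 1110.00.

1110.00 dollars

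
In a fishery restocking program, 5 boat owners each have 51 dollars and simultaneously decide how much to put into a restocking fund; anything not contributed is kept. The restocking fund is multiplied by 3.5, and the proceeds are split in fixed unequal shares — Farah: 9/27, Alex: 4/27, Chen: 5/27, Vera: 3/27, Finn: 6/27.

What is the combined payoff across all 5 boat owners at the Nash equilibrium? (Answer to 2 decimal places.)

Each unit j contributes comes back to j as 3.5 × (j's share), so j prefers to contribute only if that share exceeds 1/3.5 = 0.2857; otherwise keeping the unit dominates.
Only Farah (9/27) clears that bar, contributing 51; the remaining 4 contribute 0. Total contributed: 51.
The restocking fund pays out 3.5 × 51 = 178.50 in total (split across the unequal shares, but the aggregate is all that matters for the group sum).
The 4 free-riders keep 51 each, adding 204. Group total = 204 + 178.50 = 382.50.

382.50 dollars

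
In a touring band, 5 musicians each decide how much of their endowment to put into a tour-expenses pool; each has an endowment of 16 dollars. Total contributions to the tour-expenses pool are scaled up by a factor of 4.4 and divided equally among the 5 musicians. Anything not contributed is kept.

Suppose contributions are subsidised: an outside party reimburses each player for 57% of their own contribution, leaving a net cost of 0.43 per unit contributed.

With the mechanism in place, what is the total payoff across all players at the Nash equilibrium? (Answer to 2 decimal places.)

The effective private return per unit is now (4.4/5) / 0.43 = 2.0465 > 1, so every player's dominant strategy flips to full contribution.
At the Nash equilibrium everyone contributes 16. Group total payoff = 5 × (16 × 0.57 + 4.4 × 16) = 397.60.

397.60 dollars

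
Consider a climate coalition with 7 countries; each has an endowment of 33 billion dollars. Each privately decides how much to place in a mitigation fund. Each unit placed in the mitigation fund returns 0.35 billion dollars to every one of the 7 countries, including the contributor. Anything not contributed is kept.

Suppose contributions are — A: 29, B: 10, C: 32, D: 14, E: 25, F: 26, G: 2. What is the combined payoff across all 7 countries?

431.10 billion dollars

Total contributed: 29 + 10 + 32 + 14 + 25 + 26 + 2 = 138; total kept: 7 × 33 − 138 = 93.
The mitigation fund pays out 0.35 × 7 × 138 = 338.10 in aggregate.
Group total = 93 + 338.10 = 431.10.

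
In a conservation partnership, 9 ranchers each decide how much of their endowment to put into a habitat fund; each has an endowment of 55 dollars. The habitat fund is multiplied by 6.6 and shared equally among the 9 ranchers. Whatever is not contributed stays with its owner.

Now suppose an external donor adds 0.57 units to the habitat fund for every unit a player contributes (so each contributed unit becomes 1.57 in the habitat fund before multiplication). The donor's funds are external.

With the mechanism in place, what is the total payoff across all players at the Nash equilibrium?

5129.19 dollars

The effective private return per unit is now 6.6 × 1.57 / 9 = 1.1513 > 1, so every player's dominant strategy flips to full contribution.
At the Nash equilibrium everyone contributes 55. Group total payoff = 6.6 × 1.57 × 495 = 5129.19.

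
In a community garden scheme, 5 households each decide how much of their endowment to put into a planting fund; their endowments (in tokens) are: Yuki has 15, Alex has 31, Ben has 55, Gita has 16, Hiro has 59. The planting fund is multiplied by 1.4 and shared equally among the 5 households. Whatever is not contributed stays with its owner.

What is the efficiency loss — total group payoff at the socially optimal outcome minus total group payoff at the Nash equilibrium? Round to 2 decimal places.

The private return per contributed unit is 1.4/5 = 0.2800 < 1 for every player regardless of endowment, so the Nash equilibrium is zero contribution and the group total is Σ E_j = 15 + 31 + 55 + 16 + 59 = 176.
Each contributed unit returns 1.400 to the group, so the social optimum is full contribution by everyone: group total = 1.400 × 176 = 246.40.
Efficiency loss = (1.400 − 1) × 176 = 70.40.

70.40 tokens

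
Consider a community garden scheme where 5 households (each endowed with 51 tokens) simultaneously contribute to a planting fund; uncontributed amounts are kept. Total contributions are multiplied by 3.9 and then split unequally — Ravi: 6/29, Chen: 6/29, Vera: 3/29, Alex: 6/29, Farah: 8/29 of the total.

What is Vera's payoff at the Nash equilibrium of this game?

71.58 tokens

Player j's private return per contributed unit is 3.9 × (j's share). Contributing is weakly dominant for j when that share is at least 1/3.9 = 0.2564, and contributing 0 is dominant otherwise.
The only share above 0.2564 is Farah's 8/29, contributing 51; the remaining 4 contribute 0. Total contributed: 51.
Vera keeps 51 and receives 3.9 × 51 × 3/29 = 20.58 from the planting fund, for a payoff of 71.58.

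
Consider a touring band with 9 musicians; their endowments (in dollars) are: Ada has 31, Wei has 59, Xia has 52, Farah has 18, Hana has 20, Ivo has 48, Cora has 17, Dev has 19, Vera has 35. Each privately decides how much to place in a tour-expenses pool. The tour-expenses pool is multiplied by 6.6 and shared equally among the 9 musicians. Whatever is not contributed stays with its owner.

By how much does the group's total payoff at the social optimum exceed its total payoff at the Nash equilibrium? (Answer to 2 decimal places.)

1674.40 dollars

The private return per contributed unit is 6.6/9 = 0.7333 < 1 for every player regardless of endowment, so the Nash equilibrium is zero contribution and the group total is Σ E_j = 31 + 59 + 52 + 18 + 20 + 48 + 17 + 19 + 35 = 299.
Each contributed unit returns 6.600 to the group, so the social optimum is full contribution by everyone: group total = 6.600 × 299 = 1973.40.
Efficiency loss = (6.600 − 1) × 299 = 1674.40.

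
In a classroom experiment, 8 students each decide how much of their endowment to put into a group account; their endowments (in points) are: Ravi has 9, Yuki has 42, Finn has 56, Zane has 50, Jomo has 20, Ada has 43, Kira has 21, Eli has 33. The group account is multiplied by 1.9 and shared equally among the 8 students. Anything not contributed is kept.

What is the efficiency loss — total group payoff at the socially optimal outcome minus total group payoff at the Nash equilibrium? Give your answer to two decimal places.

The private return per contributed unit is 1.9/8 = 0.2375 < 1 for every player regardless of endowment, so the Nash equilibrium is zero contribution and the group total is Σ E_j = 9 + 42 + 56 + 50 + 20 + 43 + 21 + 33 = 274.
Each contributed unit returns 1.900 to the group, so the social optimum is full contribution by everyone: group total = 1.900 × 274 = 520.60.
Efficiency loss = (1.900 − 1) × 274 = 246.60.

246.60 points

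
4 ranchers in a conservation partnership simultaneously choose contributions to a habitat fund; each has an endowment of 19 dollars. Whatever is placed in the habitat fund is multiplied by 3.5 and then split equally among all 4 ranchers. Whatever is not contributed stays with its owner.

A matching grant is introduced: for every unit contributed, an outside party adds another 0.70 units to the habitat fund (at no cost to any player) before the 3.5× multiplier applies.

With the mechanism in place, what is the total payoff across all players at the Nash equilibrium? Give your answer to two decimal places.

The effective private return per unit is now 3.5 × 1.70 / 4 = 1.4875 > 1, so every player's dominant strategy flips to full contribution.
At the Nash equilibrium everyone contributes 19. Group total payoff = 3.5 × 1.70 × 76 = 452.20.

452.20 dollars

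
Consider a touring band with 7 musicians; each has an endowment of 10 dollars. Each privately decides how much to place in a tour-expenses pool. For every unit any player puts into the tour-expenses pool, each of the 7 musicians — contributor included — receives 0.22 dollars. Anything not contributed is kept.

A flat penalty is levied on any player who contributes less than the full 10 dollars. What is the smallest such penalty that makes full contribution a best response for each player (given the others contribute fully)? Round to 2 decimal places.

Given the others contribute fully, the best deviation is to contribute 0 (any partial contribution still incurs the fine and gives up units whose private return 0.22 is below 1).
Deviating from 10 to 0 saves 10 dollars but forfeits the deviator's share of the drop in the tour-expenses pool: 0.22 × 10 = 2.20.
So the deviation gain is 10 − 2.20 = 7.80, and the fine must be at least 7.80 dollars to wipe it out.

7.80 dollars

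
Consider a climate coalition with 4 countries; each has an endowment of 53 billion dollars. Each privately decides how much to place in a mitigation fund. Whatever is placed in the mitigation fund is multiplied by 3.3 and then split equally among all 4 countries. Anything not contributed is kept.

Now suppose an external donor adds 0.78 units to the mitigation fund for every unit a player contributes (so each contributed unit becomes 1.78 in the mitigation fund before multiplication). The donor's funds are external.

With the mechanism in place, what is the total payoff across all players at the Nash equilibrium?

Under the mechanism each unit contributed yields 3.3 × 1.78 / 4 = 1.4685 back to its contributor per unit of net cost, which exceeds 1, making full contribution the dominant choice for everyone.
At the Nash equilibrium everyone contributes 53. Group total payoff = 3.3 × 1.78 × 212 = 1245.29.

1245.29 billion dollars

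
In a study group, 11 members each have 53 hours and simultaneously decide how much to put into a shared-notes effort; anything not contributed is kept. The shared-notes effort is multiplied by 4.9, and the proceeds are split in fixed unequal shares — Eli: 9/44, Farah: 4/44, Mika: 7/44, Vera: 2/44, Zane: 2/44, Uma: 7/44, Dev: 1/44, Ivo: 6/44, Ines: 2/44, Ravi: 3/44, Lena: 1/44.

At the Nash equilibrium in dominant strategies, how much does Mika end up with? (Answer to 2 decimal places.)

94.32 hours

Each unit j contributes comes back to j as 4.9 × (j's share), so j prefers to contribute only if that share exceeds 1/4.9 = 0.2041; otherwise keeping the unit dominates.
The only share above 0.2041 is Eli's 9/44, contributing 53; the remaining 10 contribute 0. Total contributed: 53.
Mika keeps 53 and receives 4.9 × 53 × 7/44 = 41.32 from the shared-notes effort, for a payoff of 94.32.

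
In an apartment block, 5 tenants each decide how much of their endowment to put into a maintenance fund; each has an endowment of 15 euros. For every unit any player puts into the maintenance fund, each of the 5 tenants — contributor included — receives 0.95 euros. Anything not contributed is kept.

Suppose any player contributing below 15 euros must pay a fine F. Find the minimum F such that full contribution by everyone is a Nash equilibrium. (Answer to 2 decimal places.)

Given the others contribute fully, the best deviation is to contribute 0 (any partial contribution still incurs the fine and gives up units whose private return 0.95 is below 1).
Deviating from 15 to 0 saves 15 euros but forfeits the deviator's share of the drop in the maintenance fund: 0.95 × 15 = 14.25.
So the deviation gain is 15 − 14.25 = 0.75, and the fine must be at least 0.75 euros to wipe it out.

0.75 euros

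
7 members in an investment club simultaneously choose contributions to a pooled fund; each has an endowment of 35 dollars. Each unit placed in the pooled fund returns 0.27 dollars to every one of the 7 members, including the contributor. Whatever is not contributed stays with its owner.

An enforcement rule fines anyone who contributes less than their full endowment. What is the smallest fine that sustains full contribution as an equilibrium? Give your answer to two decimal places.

25.55 dollars

Given the others contribute fully, the best deviation is to contribute 0 (any partial contribution still incurs the fine and gives up units whose private return 0.27 is below 1).
Deviating from 35 to 0 saves 35 dollars but forfeits the deviator's share of the drop in the pooled fund: 0.27 × 35 = 9.45.
So the deviation gain is 35 − 9.45 = 25.55, and the fine must be at least 25.55 dollars to wipe it out.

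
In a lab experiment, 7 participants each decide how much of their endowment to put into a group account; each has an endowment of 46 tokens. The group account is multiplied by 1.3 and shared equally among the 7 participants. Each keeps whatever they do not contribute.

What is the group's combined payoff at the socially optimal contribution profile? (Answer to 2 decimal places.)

418.60 tokens

Each contributed unit returns 1.300 to the group as a whole (0.1857 to each of 7 players), which exceeds 1, so the social optimum is full contribution: group total = 1.300 × 322 = 418.60.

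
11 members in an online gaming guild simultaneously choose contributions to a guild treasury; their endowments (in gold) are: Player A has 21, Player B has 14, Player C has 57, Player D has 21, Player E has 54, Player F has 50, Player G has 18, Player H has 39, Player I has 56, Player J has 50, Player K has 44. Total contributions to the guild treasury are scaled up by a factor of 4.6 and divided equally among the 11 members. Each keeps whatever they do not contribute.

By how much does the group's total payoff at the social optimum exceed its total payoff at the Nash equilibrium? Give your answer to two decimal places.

1526.40 gold

The private return per contributed unit is 4.6/11 = 0.4182 < 1 for every player regardless of endowment, so the Nash equilibrium is zero contribution and the group total is Σ E_j = 21 + 14 + 57 + 21 + 54 + 50 + 18 + 39 + 56 + 50 + 44 = 424.
Each contributed unit returns 4.600 to the group, so the social optimum is full contribution by everyone: group total = 4.600 × 424 = 1950.40.
Efficiency loss = (4.600 − 1) × 424 = 1526.40.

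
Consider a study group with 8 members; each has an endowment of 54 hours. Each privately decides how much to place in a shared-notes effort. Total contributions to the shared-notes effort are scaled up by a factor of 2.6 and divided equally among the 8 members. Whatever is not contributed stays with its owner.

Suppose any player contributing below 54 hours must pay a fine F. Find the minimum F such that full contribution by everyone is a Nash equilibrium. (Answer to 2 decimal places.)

Given the others contribute fully, the best deviation is to contribute 0 (any partial contribution still incurs the fine and gives up units whose private return 0.3250 is below 1).
Deviating from 54 to 0 saves 54 hours but forfeits the deviator's share of the drop in the shared-notes effort: 2.6/8 × 54 = 17.55.
So the deviation gain is 54 − 17.55 = 36.45, and the fine must be at least 36.45 hours to wipe it out.

36.45 hours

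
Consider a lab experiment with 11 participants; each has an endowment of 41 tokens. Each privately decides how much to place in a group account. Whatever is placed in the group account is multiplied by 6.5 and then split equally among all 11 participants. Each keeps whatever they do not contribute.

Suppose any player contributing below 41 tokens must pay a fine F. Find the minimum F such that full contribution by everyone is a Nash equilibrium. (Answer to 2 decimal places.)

Given the others contribute fully, the best deviation is to contribute 0 (any partial contribution still incurs the fine and gives up units whose private return 0.5909 is below 1).
Deviating from 41 to 0 saves 41 tokens but forfeits the deviator's share of the drop in the group account: 6.5/11 × 41 = 24.23.
So the deviation gain is 41 − 24.23 = 16.77, and the fine must be at least 16.77 tokens to wipe it out.

16.77 tokens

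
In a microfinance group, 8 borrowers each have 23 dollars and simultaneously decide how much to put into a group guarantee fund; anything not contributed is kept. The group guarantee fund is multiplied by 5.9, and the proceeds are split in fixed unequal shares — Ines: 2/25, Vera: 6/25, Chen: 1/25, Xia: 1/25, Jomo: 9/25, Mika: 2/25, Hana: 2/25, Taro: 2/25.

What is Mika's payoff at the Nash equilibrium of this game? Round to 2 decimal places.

44.71 dollars

For player j, contributing a unit is worthwhile iff 5.9 × (j's share) ≥ 1, i.e. iff j's share is at least 0.1695.
Vera and Jomo clear that bar, contributing 23 each; the remaining 6 contribute 0. Total contributed: 46.
Mika keeps 23 and receives 5.9 × 46 × 2/25 = 21.71 from the group guarantee fund, for a payoff of 44.71.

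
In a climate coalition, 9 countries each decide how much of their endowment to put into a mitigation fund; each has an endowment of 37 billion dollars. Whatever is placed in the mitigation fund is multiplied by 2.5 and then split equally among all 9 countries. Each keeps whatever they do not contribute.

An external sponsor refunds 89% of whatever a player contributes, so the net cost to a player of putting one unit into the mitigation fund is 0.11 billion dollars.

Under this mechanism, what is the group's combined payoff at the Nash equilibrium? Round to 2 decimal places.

1128.87 billion dollars

The effective private return per unit is now (2.5/9) / 0.11 = 2.5253 > 1, so every player's dominant strategy flips to full contribution.
So the Nash equilibrium is full contribution by all 9; the group earns 9 × (37 × 0.89 + 2.5 × 37) = 1128.87.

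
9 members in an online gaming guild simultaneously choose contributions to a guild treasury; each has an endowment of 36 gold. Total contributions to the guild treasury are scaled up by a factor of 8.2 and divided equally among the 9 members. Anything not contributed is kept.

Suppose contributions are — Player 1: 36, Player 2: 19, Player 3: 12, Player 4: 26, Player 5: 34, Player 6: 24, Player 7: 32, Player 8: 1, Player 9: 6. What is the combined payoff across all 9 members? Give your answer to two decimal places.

Total contributed: 36 + 19 + 12 + 26 + 34 + 24 + 32 + 1 + 6 = 190; total kept: 9 × 36 − 190 = 134.
The guild treasury pays out 8.2 × 190 = 1558.00 in aggregate.
Group total = 134 + 1558.00 = 1692.00.

1692.00 gold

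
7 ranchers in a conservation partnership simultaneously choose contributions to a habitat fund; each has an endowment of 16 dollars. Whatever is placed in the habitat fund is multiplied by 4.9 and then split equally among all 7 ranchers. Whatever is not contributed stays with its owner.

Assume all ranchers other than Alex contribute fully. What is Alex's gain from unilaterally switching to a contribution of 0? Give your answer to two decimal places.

4.80 dollars

Switching from a contribution of 16 to 0 lets Alex keep an extra 16 dollars, but lowers the habitat fund by 16, which costs Alex their own share of that drop: 4.9/7 × 16 = 11.20.
Net gain = 16 − 11.20 = 4.80. The private return per contributed unit (0.7000) is below 1, so free-riding is indeed the best response regardless of what the others do.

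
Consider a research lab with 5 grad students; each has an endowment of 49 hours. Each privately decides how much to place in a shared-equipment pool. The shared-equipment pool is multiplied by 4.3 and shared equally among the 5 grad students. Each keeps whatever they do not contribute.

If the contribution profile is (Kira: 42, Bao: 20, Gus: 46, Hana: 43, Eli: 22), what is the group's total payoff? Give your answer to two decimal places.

815.90 hours

Total contributed: 42 + 20 + 46 + 43 + 22 = 173; total kept: 5 × 49 − 173 = 72.
The shared-equipment pool pays out 4.3 × 173 = 743.90 in aggregate.
Group total = 72 + 743.90 = 815.90.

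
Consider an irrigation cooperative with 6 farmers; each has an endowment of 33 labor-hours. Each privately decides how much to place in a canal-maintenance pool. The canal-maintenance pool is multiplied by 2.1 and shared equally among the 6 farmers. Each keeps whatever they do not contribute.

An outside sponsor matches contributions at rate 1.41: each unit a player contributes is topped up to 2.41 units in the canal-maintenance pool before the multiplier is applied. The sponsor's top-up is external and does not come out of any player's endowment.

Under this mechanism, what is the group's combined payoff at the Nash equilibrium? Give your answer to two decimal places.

198.00 labor-hours

With the mechanism, a contributed unit returns 2.1 × 2.41 / 6 = 0.8435 per unit of net cost — still below 1 — so contributing 0 remains dominant for every player.
At the Nash equilibrium no one contributes; group total payoff = 6 × 33 = 198.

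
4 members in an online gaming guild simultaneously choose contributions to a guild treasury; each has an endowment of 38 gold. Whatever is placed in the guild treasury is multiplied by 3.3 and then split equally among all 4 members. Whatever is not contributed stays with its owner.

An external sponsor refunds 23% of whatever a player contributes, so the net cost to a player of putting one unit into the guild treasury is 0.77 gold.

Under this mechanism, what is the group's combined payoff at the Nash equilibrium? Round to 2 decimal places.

With the mechanism, a contributed unit returns (3.3/4) / 0.77 = 1.0714 per unit of net cost to the contributor — now above 1 — so contributing fully is weakly dominant for every player.
At the Nash equilibrium everyone contributes 38. Group total payoff = 4 × (38 × 0.23 + 3.3 × 38) = 536.56.

536.56 gold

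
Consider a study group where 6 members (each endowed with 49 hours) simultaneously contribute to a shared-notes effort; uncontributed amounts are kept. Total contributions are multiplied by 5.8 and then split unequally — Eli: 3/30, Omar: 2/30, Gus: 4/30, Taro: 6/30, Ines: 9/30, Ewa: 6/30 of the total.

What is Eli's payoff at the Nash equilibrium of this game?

134.26 hours

Player j's private return per contributed unit is 5.8 × (j's share). Contributing is weakly dominant for j when that share is at least 1/5.8 = 0.1724, and contributing 0 is dominant otherwise.
The shares above 0.1724 belong to Taro, Ines and Ewa, contributing 49 each; the remaining 3 contribute 0. Total contributed: 147.
Eli keeps 49 and receives 5.8 × 147 × 3/30 = 85.26 from the shared-notes effort, for a payoff of 134.26.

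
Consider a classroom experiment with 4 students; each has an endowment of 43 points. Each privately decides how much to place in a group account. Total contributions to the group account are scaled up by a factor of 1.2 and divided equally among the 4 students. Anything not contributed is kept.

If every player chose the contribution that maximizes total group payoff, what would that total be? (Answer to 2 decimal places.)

206.40 points

Each contributed unit returns 1.200 to the group as a whole (0.3000 to each of 4 players), which exceeds 1, so the social optimum is full contribution: group total = 1.200 × 172 = 206.40.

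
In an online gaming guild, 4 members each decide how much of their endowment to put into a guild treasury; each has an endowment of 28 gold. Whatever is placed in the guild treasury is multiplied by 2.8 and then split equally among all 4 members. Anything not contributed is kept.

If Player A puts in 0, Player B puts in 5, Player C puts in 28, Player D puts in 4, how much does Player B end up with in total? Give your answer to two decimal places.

Total contributed: 0 + 5 + 28 + 4 = 37.
Each receives 2.8 × 37 / 4 = 25.90 from the guild treasury.
Player B keeps 28 − 5 = 23, so Player B's payoff is 23 + 25.90 = 48.90.

48.90 gold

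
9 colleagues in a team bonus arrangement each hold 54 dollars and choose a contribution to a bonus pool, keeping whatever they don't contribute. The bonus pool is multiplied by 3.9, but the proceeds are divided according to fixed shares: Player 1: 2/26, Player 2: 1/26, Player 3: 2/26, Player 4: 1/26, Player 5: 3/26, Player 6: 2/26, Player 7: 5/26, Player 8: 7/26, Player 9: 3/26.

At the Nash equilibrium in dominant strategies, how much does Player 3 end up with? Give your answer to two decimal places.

70.20 dollars

Player j's private return per contributed unit is 3.9 × (j's share). Contributing is weakly dominant for j when that share is at least 1/3.9 = 0.2564, and contributing 0 is dominant otherwise.
Player 8 alone (share 7/26) is above the threshold, contributing 54; the remaining 8 contribute 0. Total contributed: 54.
Player 3 keeps 54 and receives 3.9 × 54 × 2/26 = 16.20 from the bonus pool, for a payoff of 70.20.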